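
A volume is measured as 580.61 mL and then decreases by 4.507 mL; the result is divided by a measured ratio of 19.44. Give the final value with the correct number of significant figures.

580.61 mL − 4.507 mL = 576.103 mL; the difference is limited to 2 decimal places (5 s.f.).
Carrying full precision, 576.103 ÷ 19.44 = 29.6349279835… mL; 19.44 has 4 s.f., so the result keeps min(5, 4) = 4 s.f.
Rounded to 4 significant figures: 29.63 mL.

29.63 mL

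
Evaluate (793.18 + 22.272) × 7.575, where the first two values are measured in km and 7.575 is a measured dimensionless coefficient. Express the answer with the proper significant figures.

793.18 km + 22.272 km = 815.452 km; the sum is limited to 2 decimal places (5 s.f.).
Carrying full precision, 815.452 × 7.575 = 6177.0489 km; 7.575 has 4 s.f., so the result keeps min(5, 4) = 4 s.f.
Rounded to 4 significant figures: 6177 km.

6177 km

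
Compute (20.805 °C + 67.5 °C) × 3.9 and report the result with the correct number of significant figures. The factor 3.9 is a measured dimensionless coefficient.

3.4 × 10² °C

20.805 °C + 67.5 °C = 88.305 °C; the sum is limited to 1 decimal place (3 s.f.).
Carrying full precision, 88.305 × 3.9 = 344.3895 °C; 3.9 has 2 s.f., so the result keeps min(3, 2) = 2 s.f.
Rounded to 2 significant figures: 3.4 × 10² °C.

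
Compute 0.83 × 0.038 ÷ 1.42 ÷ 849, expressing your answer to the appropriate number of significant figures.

0.83 × 0.038 ÷ 1.42 ÷ 849 = 0.0000261616815143…
Multiplication/division keeps the fewest significant figures: 0.83 → 2 s.f., 0.038 → 2 s.f., 1.42 → 3 s.f., 849 → 3 s.f.; limit is 2.
Rounded to 2 significant figures: 2.6 × 10⁻⁵.

2.6 × 10⁻⁵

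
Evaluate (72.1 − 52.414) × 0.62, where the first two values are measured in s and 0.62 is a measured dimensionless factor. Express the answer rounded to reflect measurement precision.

72.1 s − 52.414 s = 19.686 s; the difference is limited to 1 decimal place (3 s.f.).
Carrying full precision, 19.686 × 0.62 = 12.20532 s; 0.62 has 2 s.f., so the result keeps min(3, 2) = 2 s.f.
Rounded to 2 significant figures: 12 s.

12 s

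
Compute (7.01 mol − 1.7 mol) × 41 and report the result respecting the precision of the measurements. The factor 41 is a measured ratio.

2.2 × 10^2 mol

7.01 mol − 1.7 mol = 5.31 mol; the difference is limited to 1 decimal place (2 s.f.).
Carrying full precision, 5.31 × 41 = 217.71 mol; 41 has 2 s.f., so the result keeps min(2, 2) = 2 s.f.
Rounded to 2 significant figures: 2.2 × 10^2 mol.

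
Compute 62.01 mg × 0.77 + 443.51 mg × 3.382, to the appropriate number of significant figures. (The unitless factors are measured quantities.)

1548 mg

62.01 × 0.77 = 47.7477 → 48 mg (2 s.f., last digit at the 10^0 place).
443.51 × 3.382 = 1499.95082 → 1500. mg (4 s.f., last digit at the 10^0 place).
Sum: 1547.69852 mg; keep the coarser place, 10^0.
Result: 1548 mg.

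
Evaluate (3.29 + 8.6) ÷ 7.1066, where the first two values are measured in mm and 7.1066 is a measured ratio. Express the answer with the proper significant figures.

3.29 mm + 8.6 mm = 11.89 mm; the sum is limited to 1 decimal place (3 s.f.).
Carrying full precision, 11.89 ÷ 7.1066 = 1.67309261813… mm; 7.1066 has 5 s.f., so the result keeps min(3, 5) = 3 s.f.
Rounded to 3 significant figures: 1.67 mm.

1.67 mm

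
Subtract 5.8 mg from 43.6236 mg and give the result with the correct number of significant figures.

43.6236 mg − 5.8 mg = 37.8236 mg.
Addition/subtraction keeps the fewest decimal places: 43.6236 → 4 decimal places, 5.8 → 1 decimal place; limit is 1.
Rounded to 1 decimal place: 37.8 mg.

37.8 mg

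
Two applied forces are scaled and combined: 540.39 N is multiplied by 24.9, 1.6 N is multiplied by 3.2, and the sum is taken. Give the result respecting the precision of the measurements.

1.35 × 10^4 N

540.39 × 24.9 = 13455.711 → 1.35 × 10^4 N (3 s.f., last digit at the 10^2 place).
1.6 × 3.2 = 5.12 → 5.1 N (2 s.f., last digit at the 10^-1 place).
Sum: 13460.831 N; keep the coarser place, 10^2.
Result: 1.35 × 10^4 N.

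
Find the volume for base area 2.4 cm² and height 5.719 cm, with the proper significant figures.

volume = 2.4 cm² × 5.719 cm = 13.7256 cm³.
2.4 has 2 significant figures; 5.719 has 4.
Division/multiplication keeps the fewest: 2 significant figures.
Rounded: 14 cm³.

14 cm³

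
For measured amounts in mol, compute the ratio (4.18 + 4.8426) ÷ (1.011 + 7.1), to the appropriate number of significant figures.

1.1

4.18 + 4.8426 = 9.0226, limited to 2 d.p. → 3 s.f.; 1.011 + 7.1 = 8.111, limited to 1 d.p. → 2 s.f.
Carrying full precision, 9.0226 ÷ 8.111 = 1.11239058069…; keep min(3, 2) = 2 s.f.
Rounded to 2 significant figures: 1.1.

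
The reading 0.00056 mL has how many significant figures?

0.00056: leading zeros are not significant.

2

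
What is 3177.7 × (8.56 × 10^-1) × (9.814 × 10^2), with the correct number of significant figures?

3177.7 × (8.56 × 10^-1) × (9.814 × 10^2) = 2669517.13168
Multiplication/division keeps the fewest significant figures: 3177.7 → 5 s.f., 8.56 × 10^-1 → 3 s.f., 9.814 × 10^2 → 4 s.f.; limit is 3.
Rounded to 3 significant figures: 2.67 × 10^6.

2.67 × 10^6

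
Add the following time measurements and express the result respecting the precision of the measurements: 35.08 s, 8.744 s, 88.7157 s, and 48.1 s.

35.08 s + 8.744 s + 88.7157 s + 48.1 s = 180.6397 s.
Addition/subtraction keeps the fewest decimal places: 35.08 → 2 decimal places, 8.744 → 3 decimal places, 88.7157 → 4 decimal places, 48.1 → 1 decimal place; limit is 1.
Rounded to 1 decimal place: 180.6 s.

180.6 s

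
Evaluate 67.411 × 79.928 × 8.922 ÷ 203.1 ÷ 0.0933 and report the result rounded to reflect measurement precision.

2.54 × 10^3

67.411 × 79.928 × 8.922 ÷ 203.1 ÷ 0.0933 = 2536.88258637…
Multiplication/division keeps the fewest significant figures: 67.411 → 5 s.f., 79.928 → 5 s.f., 8.922 → 4 s.f., 203.1 → 4 s.f., 0.0933 → 3 s.f.; limit is 3.
Rounded to 3 significant figures: 2.54 × 10^3.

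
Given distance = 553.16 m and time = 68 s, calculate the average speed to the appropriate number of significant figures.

8.1 m/s

average speed = 553.16 m ÷ 68 s = 8.13470588235… m/s.
553.16 has 5 significant figures; 68 has 2.
Division/multiplication keeps the fewest: 2 significant figures.
Rounded: 8.1 m/s.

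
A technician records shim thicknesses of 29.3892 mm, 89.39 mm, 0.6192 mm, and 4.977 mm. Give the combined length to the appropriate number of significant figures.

1.2438 × 10^2 mm

29.3892 mm + 89.39 mm + 0.6192 mm + 4.977 mm = 124.3754 mm.
Addition/subtraction keeps the fewest decimal places: 29.3892 → 4 decimal places, 89.39 → 2 decimal places, 0.6192 → 4 decimal places, 4.977 → 3 decimal places; limit is 2.
Rounded to 2 decimal places: 1.2438 × 10^2 mm.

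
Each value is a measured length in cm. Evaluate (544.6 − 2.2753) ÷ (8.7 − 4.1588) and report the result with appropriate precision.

1.2 × 10^2

544.6 − 2.2753 = 542.3247, limited to 1 d.p. → 4 s.f.; 8.7 − 4.1588 = 4.5412, limited to 1 d.p. → 2 s.f.
Carrying full precision, 542.3247 ÷ 4.5412 = 119.423214128…; keep min(4, 2) = 2 s.f.
Rounded to 2 significant figures: 1.2 × 10^2.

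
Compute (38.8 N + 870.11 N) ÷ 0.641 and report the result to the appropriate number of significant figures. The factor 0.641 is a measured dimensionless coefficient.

38.8 N + 870.11 N = 908.91 N; the sum is limited to 1 decimal place (4 s.f.).
Carrying full precision, 908.91 ÷ 0.641 = 1417.95631825… N; 0.641 has 3 s.f., so the result keeps min(4, 3) = 3 s.f.
Rounded to 3 significant figures: 1.42 × 10^3 N.

1.42 × 10^3 N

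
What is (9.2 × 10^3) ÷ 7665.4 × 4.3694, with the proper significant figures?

5.2

(9.2 × 10^3) ÷ 7665.4 × 4.3694 = 5.24414642419…
Multiplication/division keeps the fewest significant figures: 9.2 × 10^3 → 2 s.f., 7665.4 → 5 s.f., 4.3694 → 5 s.f.; limit is 2.
Rounded to 2 significant figures: 5.2.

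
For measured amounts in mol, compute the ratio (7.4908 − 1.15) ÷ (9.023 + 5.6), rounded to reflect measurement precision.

0.434

7.4908 − 1.15 = 6.3408, limited to 2 d.p. → 3 s.f.; 9.023 + 5.6 = 14.623, limited to 1 d.p. → 3 s.f.
Carrying full precision, 6.3408 ÷ 14.623 = 0.433618272584…; keep min(3, 3) = 3 s.f.
Rounded to 3 significant figures: 0.434.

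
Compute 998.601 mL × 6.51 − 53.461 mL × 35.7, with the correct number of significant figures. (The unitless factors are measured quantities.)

4.59 × 10^3 mL

998.601 × 6.51 = 6500.89251 → 6.50 × 10^3 mL (3 s.f., last digit at the 10^1 place).
53.461 × 35.7 = 1908.5577 → 1.91 × 10^3 mL (3 s.f., last digit at the 10^1 place).
Difference: 4592.33481 mL; keep the coarser place, 10^1.
Result: 4.59 × 10^3 mL.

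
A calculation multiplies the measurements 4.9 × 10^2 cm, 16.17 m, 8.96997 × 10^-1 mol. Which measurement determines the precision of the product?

4.9 × 10^2 cm

4.9 × 10^2 cm → 2 s.f.; 16.17 m → 4 s.f.; 8.96997 × 10^-1 mol → 6 s.f.
The fewest is 2 significant figures, from 4.9 × 10^2 cm.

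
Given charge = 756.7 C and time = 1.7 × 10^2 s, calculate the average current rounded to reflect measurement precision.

4.5 A

average current = 756.7 C ÷ 1.7 × 10^2 s = 4.45117647059… A.
756.7 has 4 significant figures; 1.7 × 10^2 has 2.
Division/multiplication keeps the fewest: 2 significant figures.
Rounded: 4.5 A.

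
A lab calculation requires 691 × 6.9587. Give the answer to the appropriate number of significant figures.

691 × 6.9587 = 4808.4617
Multiplication/division keeps the fewest significant figures: 691 → 3 s.f., 6.9587 → 5 s.f.; limit is 3.
Rounded to 3 significant figures: 4.81 × 10³.

4.81 × 10³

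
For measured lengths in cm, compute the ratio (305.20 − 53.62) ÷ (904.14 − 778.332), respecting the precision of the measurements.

305.20 − 53.62 = 251.58, limited to 2 d.p. → 5 s.f.; 904.14 − 778.332 = 125.808, limited to 2 d.p. → 5 s.f.
Carrying full precision, 251.58 ÷ 125.808 = 1.99971384968…; keep min(5, 5) = 5 s.f.
Rounded to 5 significant figures: 1.9997.

1.9997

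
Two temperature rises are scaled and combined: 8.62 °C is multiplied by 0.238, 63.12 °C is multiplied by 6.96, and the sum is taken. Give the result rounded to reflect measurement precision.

8.62 × 0.238 = 2.05156 → 2.05 °C (3 s.f., last digit at the 10^-2 place).
63.12 × 6.96 = 439.3152 → 439 °C (3 s.f., last digit at the 10^0 place).
Sum: 441.36676 °C; keep the coarser place, 10^0.
Result: 441 °C.

441 °C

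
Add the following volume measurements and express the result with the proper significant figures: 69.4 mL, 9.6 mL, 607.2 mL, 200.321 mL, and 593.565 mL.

69.4 mL + 9.6 mL + 607.2 mL + 200.321 mL + 593.565 mL = 1480.086 mL.
Addition/subtraction keeps the fewest decimal places: 69.4 → 1 decimal place, 9.6 → 1 decimal place, 607.2 → 1 decimal place, 200.321 → 3 decimal places, 593.565 → 3 decimal places; limit is 1.
Rounded to 1 decimal place: 1480.1 mL.

1480.1 mL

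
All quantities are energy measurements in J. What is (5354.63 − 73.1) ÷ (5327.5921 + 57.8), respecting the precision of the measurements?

5354.63 − 73.1 = 5281.53, limited to 1 d.p. → 5 s.f.; 5327.5921 + 57.8 = 5385.3921, limited to 1 d.p. → 5 s.f.
Carrying full precision, 5281.53 ÷ 5385.3921 = 0.980714106221…; keep min(5, 5) = 5 s.f.
Rounded to 5 significant figures: 0.98071.

0.98071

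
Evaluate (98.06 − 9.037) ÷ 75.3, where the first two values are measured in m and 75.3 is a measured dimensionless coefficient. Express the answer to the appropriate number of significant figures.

98.06 m − 9.037 m = 89.023 m; the difference is limited to 2 decimal places (4 s.f.).
Carrying full precision, 89.023 ÷ 75.3 = 1.18224435591… m; 75.3 has 3 s.f., so the result keeps min(4, 3) = 3 s.f.
Rounded to 3 significant figures: 1.18 m.

1.18 m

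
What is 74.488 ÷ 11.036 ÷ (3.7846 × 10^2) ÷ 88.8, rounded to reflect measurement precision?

2.01 × 10^-4

74.488 ÷ 11.036 ÷ (3.7846 × 10^2) ÷ 88.8 = 0.000200836049929…
Multiplication/division keeps the fewest significant figures: 74.488 → 5 s.f., 11.036 → 5 s.f., 3.7846 × 10^2 → 5 s.f., 88.8 → 3 s.f.; limit is 3.
Rounded to 3 significant figures: 2.01 × 10^-4.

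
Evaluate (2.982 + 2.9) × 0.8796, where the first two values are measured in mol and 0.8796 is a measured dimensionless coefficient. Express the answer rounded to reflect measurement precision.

2.982 mol + 2.9 mol = 5.882 mol; the sum is limited to 1 decimal place (2 s.f.).
Carrying full precision, 5.882 × 0.8796 = 5.1738072 mol; 0.8796 has 4 s.f., so the result keeps min(2, 4) = 2 s.f.
Rounded to 2 significant figures: 5.2 mol.

5.2 mol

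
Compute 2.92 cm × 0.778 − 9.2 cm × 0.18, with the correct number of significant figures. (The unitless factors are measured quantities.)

2.92 × 0.778 = 2.27176 → 2.27 cm (3 s.f., last digit at the 10^-2 place).
9.2 × 0.18 = 1.656 → 1.7 cm (2 s.f., last digit at the 10^-1 place).
Difference: 0.61576 cm; keep the coarser place, 10^-1.
Result: 0.6 cm.

0.6 cm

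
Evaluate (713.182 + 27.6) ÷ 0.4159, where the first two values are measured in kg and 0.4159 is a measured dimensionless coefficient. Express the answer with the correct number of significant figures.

1781 kg

713.182 kg + 27.6 kg = 740.782 kg; the sum is limited to 1 decimal place (4 s.f.).
Carrying full precision, 740.782 ÷ 0.4159 = 1781.15412359… kg; 0.4159 has 4 s.f., so the result keeps min(4, 4) = 4 s.f.
Rounded to 4 significant figures: 1781 kg.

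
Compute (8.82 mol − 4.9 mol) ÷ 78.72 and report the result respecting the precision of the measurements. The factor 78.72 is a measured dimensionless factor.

0.050 mol

8.82 mol − 4.9 mol = 3.92 mol; the difference is limited to 1 decimal place (2 s.f.).
Carrying full precision, 3.92 ÷ 78.72 = 0.0497967479675… mol; 78.72 has 4 s.f., so the result keeps min(2, 4) = 2 s.f.
Rounded to 2 significant figures: 0.050 mol.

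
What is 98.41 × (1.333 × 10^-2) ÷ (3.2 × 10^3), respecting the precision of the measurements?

98.41 × (1.333 × 10^-2) ÷ (3.2 × 10^3) = 0.00040993915625
Multiplication/division keeps the fewest significant figures: 98.41 → 4 s.f., 1.333 × 10^-2 → 4 s.f., 3.2 × 10^3 → 2 s.f.; limit is 2.
Rounded to 2 significant figures: 4.1 × 10^-4.

4.1 × 10^-4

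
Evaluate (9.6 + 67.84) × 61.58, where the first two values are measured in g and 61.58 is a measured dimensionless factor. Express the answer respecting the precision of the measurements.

9.6 g + 67.84 g = 77.44 g; the sum is limited to 1 decimal place (3 s.f.).
Carrying full precision, 77.44 × 61.58 = 4768.7552 g; 61.58 has 4 s.f., so the result keeps min(3, 4) = 3 s.f.
Rounded to 3 significant figures: 4.77 × 10^3 g.

4.77 × 10^3 g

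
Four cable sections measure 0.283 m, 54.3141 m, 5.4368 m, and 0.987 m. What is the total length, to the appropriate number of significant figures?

0.283 m + 54.3141 m + 5.4368 m + 0.987 m = 61.0209 m.
Addition/subtraction keeps the fewest decimal places: 0.283 → 3 decimal places, 54.3141 → 4 decimal places, 5.4368 → 4 decimal places, 0.987 → 3 decimal places; limit is 3.
Rounded to 3 decimal places: 61.021 m.

61.021 m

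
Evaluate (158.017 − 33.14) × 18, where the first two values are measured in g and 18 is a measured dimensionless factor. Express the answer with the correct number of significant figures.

158.017 g − 33.14 g = 124.877 g; the difference is limited to 2 decimal places (5 s.f.).
Carrying full precision, 124.877 × 18 = 2247.786 g; 18 has 2 s.f., so the result keeps min(5, 2) = 2 s.f.
Rounded to 2 significant figures: 2.2 × 10³ g.

2.2 × 10³ g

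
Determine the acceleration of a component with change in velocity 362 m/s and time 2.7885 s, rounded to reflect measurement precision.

130. m/s²

acceleration = 362 m/s ÷ 2.7885 s = 129.81889905… m/s².
362 has 3 significant figures; 2.7885 has 5.
Division/multiplication keeps the fewest: 3 significant figures.
Rounded: 130. m/s².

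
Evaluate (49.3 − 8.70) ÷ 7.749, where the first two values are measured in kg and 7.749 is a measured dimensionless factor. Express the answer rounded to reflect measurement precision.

5.24 kg

49.3 kg − 8.70 kg = 40.60 kg; the difference is limited to 1 decimal place (3 s.f.).
Carrying full precision, 40.60 ÷ 7.749 = 5.23938572719… kg; 7.749 has 4 s.f., so the result keeps min(3, 4) = 3 s.f.
Rounded to 3 significant figures: 5.24 kg.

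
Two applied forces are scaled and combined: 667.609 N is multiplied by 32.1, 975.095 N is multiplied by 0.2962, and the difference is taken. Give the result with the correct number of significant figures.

667.609 × 32.1 = 21430.2489 → 2.14 × 10⁴ N (3 s.f., last digit at the 10^2 place).
975.095 × 0.2962 = 288.823139 → 288.8 N (4 s.f., last digit at the 10^-1 place).
Difference: 21141.425761 N; keep the coarser place, 10^2.
Result: 2.11 × 10⁴ N.

2.11 × 10⁴ N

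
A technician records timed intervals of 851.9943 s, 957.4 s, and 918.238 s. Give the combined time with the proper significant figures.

2727.6 s

851.9943 s + 957.4 s + 918.238 s = 2727.6323 s.
Addition/subtraction keeps the fewest decimal places: 851.9943 → 4 decimal places, 957.4 → 1 decimal place, 918.238 → 3 decimal places; limit is 1.
Rounded to 1 decimal place: 2727.6 s.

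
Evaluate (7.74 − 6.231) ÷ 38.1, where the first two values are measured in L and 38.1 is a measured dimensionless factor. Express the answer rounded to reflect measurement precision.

0.0396 L

7.74 L − 6.231 L = 1.509 L; the difference is limited to 2 decimal places (3 s.f.).
Carrying full precision, 1.509 ÷ 38.1 = 0.0396062992126… L; 38.1 has 3 s.f., so the result keeps min(3, 3) = 3 s.f.
Rounded to 3 significant figures: 0.0396 L.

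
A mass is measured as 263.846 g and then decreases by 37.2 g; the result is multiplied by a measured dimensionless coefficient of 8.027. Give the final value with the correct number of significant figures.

263.846 g − 37.2 g = 226.646 g; the difference is limited to 1 decimal place (4 s.f.).
Carrying full precision, 226.646 × 8.027 = 1819.287442 g; 8.027 has 4 s.f., so the result keeps min(4, 4) = 4 s.f.
Rounded to 4 significant figures: 1819 g.

1819 g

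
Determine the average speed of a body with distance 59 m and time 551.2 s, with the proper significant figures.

average speed = 59 m ÷ 551.2 s = 0.107039187228… m/s.
59 has 2 significant figures; 551.2 has 4.
Division/multiplication keeps the fewest: 2 significant figures.
Rounded: 0.11 m/s.

0.11 m/s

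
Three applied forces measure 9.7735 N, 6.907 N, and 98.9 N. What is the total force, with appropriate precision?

9.7735 N + 6.907 N + 98.9 N = 115.5805 N.
Addition/subtraction keeps the fewest decimal places: 9.7735 → 4 decimal places, 6.907 → 3 decimal places, 98.9 → 1 decimal place; limit is 1.
Rounded to 1 decimal place: 115.6 N.

115.6 N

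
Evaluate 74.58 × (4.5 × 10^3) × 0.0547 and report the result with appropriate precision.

74.58 × (4.5 × 10^3) × 0.0547 = 18357.867
Multiplication/division keeps the fewest significant figures: 74.58 → 4 s.f., 4.5 × 10^3 → 2 s.f., 0.0547 → 3 s.f.; limit is 2.
Rounded to 2 significant figures: 1.8 × 10^4.

1.8 × 10^4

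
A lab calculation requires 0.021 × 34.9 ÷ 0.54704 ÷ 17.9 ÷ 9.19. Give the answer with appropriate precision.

0.0081

0.021 × 34.9 ÷ 0.54704 ÷ 17.9 ÷ 9.19 = 0.00814436250566…
Multiplication/division keeps the fewest significant figures: 0.021 → 2 s.f., 34.9 → 3 s.f., 0.54704 → 5 s.f., 17.9 → 3 s.f., 9.19 → 3 s.f.; limit is 2.
Rounded to 2 significant figures: 0.0081.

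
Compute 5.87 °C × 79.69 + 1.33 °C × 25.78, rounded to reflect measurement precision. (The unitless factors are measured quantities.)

5.87 × 79.69 = 467.7803 → 468 °C (3 s.f., last digit at the 10^0 place).
1.33 × 25.78 = 34.2874 → 34.3 °C (3 s.f., last digit at the 10^-1 place).
Sum: 502.0677 °C; keep the coarser place, 10^0.
Result: 502 °C.

502 °C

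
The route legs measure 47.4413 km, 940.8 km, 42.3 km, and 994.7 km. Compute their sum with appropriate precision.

47.4413 km + 940.8 km + 42.3 km + 994.7 km = 2025.2413 km.
Addition/subtraction keeps the fewest decimal places: 47.4413 → 4 decimal places, 940.8 → 1 decimal place, 42.3 → 1 decimal place, 994.7 → 1 decimal place; limit is 1.
Rounded to 1 decimal place: 2025.2 km.

2025.2 km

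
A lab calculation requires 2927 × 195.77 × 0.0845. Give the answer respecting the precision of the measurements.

4.84 × 10⁴

2927 × 195.77 × 0.0845 = 48420.087755
Multiplication/division keeps the fewest significant figures: 2927 → 4 s.f., 195.77 → 5 s.f., 0.0845 → 3 s.f.; limit is 3.
Rounded to 3 significant figures: 4.84 × 10⁴.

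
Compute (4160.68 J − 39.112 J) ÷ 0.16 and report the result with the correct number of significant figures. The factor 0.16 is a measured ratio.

2.6 × 10^4 J

4160.68 J − 39.112 J = 4121.568 J; the difference is limited to 2 decimal places (6 s.f.).
Carrying full precision, 4121.568 ÷ 0.16 = 25759.8 J; 0.16 has 2 s.f., so the result keeps min(6, 2) = 2 s.f.
Rounded to 2 significant figures: 2.6 × 10^4 J.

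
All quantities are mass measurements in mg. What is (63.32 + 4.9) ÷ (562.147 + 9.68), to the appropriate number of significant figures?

0.119

63.32 + 4.9 = 68.22, limited to 1 d.p. → 3 s.f.; 562.147 + 9.68 = 571.827, limited to 2 d.p. → 5 s.f.
Carrying full precision, 68.22 ÷ 571.827 = 0.119301816808…; keep min(3, 5) = 3 s.f.
Rounded to 3 significant figures: 0.119.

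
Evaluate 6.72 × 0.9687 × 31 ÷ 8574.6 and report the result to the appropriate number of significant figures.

0.024

6.72 × 0.9687 × 31 ÷ 8574.6 = 0.0235345770065…
Multiplication/division keeps the fewest significant figures: 6.72 → 3 s.f., 0.9687 → 4 s.f., 31 → 2 s.f., 8574.6 → 5 s.f.; limit is 2.
Rounded to 2 significant figures: 0.024.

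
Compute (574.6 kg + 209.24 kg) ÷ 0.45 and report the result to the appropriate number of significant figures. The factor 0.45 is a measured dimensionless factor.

1.7 × 10^3 kg

574.6 kg + 209.24 kg = 783.84 kg; the sum is limited to 1 decimal place (4 s.f.).
Carrying full precision, 783.84 ÷ 0.45 = 1741.86666667… kg; 0.45 has 2 s.f., so the result keeps min(4, 2) = 2 s.f.
Rounded to 2 significant figures: 1.7 × 10^3 kg.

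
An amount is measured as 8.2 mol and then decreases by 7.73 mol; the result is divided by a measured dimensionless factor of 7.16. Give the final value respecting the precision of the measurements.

0.07 mol

8.2 mol − 7.73 mol = 0.47 mol; the difference is limited to 1 decimal place (1 s.f.).
Carrying full precision, 0.47 ÷ 7.16 = 0.0656424581006… mol; 7.16 has 3 s.f., so the result keeps min(1, 3) = 1 s.f.
Rounded to 1 significant figure: 0.07 mol.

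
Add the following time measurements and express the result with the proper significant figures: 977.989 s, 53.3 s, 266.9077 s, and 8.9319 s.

977.989 s + 53.3 s + 266.9077 s + 8.9319 s = 1307.1286 s.
Addition/subtraction keeps the fewest decimal places: 977.989 → 3 decimal places, 53.3 → 1 decimal place, 266.9077 → 4 decimal places, 8.9319 → 4 decimal places; limit is 1.
Rounded to 1 decimal place: 1307.1 s.

1307.1 s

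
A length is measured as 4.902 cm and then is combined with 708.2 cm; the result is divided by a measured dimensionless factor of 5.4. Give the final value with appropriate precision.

4.902 cm + 708.2 cm = 713.102 cm; the sum is limited to 1 decimal place (4 s.f.).
Carrying full precision, 713.102 ÷ 5.4 = 132.055925926… cm; 5.4 has 2 s.f., so the result keeps min(4, 2) = 2 s.f.
Rounded to 2 significant figures: 1.3 × 10² cm.

1.3 × 10² cm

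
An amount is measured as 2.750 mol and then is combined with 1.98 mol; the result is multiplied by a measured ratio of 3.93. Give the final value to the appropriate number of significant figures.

18.6 mol

2.750 mol + 1.98 mol = 4.730 mol; the sum is limited to 2 decimal places (3 s.f.).
Carrying full precision, 4.730 × 3.93 = 18.5889 mol; 3.93 has 3 s.f., so the result keeps min(3, 3) = 3 s.f.
Rounded to 3 significant figures: 18.6 mol.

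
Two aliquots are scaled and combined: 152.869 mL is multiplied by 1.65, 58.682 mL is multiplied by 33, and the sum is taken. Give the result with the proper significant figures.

152.869 × 1.65 = 252.23385 → 2.52 × 10² mL (3 s.f., last digit at the 10^0 place).
58.682 × 33 = 1936.506 → 1.9 × 10³ mL (2 s.f., last digit at the 10^2 place).
Sum: 2188.73985 mL; keep the coarser place, 10^2.
Result: 2.2 × 10³ mL.

2.2 × 10³ mL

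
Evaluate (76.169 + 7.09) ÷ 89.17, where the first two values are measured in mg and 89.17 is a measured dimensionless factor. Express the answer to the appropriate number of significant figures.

76.169 mg + 7.09 mg = 83.259 mg; the sum is limited to 2 decimal places (4 s.f.).
Carrying full precision, 83.259 ÷ 89.17 = 0.933710889313… mg; 89.17 has 4 s.f., so the result keeps min(4, 4) = 4 s.f.
Rounded to 4 significant figures: 0.9337 mg.

0.9337 mg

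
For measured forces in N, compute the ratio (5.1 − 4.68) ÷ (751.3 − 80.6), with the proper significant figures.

5.1 − 4.68 = 0.42, limited to 1 d.p. → 1 s.f.; 751.3 − 80.6 = 670.7, limited to 1 d.p. → 4 s.f.
Carrying full precision, 0.42 ÷ 670.7 = 0.000626211420904…; keep min(1, 4) = 1 s.f.
Rounded to 1 significant figure: 6 × 10⁻⁴.

6 × 10⁻⁴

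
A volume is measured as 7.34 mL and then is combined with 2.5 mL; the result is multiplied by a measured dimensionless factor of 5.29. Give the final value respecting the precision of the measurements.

7.34 mL + 2.5 mL = 9.84 mL; the sum is limited to 1 decimal place (2 s.f.).
Carrying full precision, 9.84 × 5.29 = 52.0536 mL; 5.29 has 3 s.f., so the result keeps min(2, 3) = 2 s.f.
Rounded to 2 significant figures: 52 mL.

52 mL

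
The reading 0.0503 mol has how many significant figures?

0.0503: leading zeros are not significant; zeros between nonzero digits are significant.

3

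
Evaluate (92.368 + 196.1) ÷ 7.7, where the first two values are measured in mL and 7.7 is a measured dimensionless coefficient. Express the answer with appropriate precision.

37 mL

92.368 mL + 196.1 mL = 288.468 mL; the sum is limited to 1 decimal place (4 s.f.).
Carrying full precision, 288.468 ÷ 7.7 = 37.4633766234… mL; 7.7 has 2 s.f., so the result keeps min(4, 2) = 2 s.f.
Rounded to 2 significant figures: 37 mL.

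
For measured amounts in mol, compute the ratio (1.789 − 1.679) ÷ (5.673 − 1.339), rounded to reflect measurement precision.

1.789 − 1.679 = 0.110, limited to 3 d.p. → 3 s.f.; 5.673 − 1.339 = 4.334, limited to 3 d.p. → 4 s.f.
Carrying full precision, 0.110 ÷ 4.334 = 0.0253807106599…; keep min(3, 4) = 3 s.f.
Rounded to 3 significant figures: 0.0254.

0.0254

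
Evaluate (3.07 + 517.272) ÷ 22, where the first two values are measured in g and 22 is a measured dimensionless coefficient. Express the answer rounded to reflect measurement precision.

24 g

3.07 g + 517.272 g = 520.342 g; the sum is limited to 2 decimal places (5 s.f.).
Carrying full precision, 520.342 ÷ 22 = 23.6519090909… g; 22 has 2 s.f., so the result keeps min(5, 2) = 2 s.f.
Rounded to 2 significant figures: 24 g.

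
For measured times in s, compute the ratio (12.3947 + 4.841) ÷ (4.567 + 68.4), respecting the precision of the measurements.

12.3947 + 4.841 = 17.2357, limited to 3 d.p. → 5 s.f.; 4.567 + 68.4 = 72.967, limited to 1 d.p. → 3 s.f.
Carrying full precision, 17.2357 ÷ 72.967 = 0.236212260337…; keep min(5, 3) = 3 s.f.
Rounded to 3 significant figures: 2.36 × 10⁻¹.

2.36 × 10⁻¹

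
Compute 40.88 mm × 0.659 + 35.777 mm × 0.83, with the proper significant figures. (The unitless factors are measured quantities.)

40.88 × 0.659 = 26.93992 → 26.9 mm (3 s.f., last digit at the 10^-1 place).
35.777 × 0.83 = 29.69491 → 30. mm (2 s.f., last digit at the 10^0 place).
Sum: 56.63483 mm; keep the coarser place, 10^0.
Result: 57 mm.

57 mm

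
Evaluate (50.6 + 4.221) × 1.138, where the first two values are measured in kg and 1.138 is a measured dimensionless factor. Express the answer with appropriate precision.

50.6 kg + 4.221 kg = 54.821 kg; the sum is limited to 1 decimal place (3 s.f.).
Carrying full precision, 54.821 × 1.138 = 62.386298 kg; 1.138 has 4 s.f., so the result keeps min(3, 4) = 3 s.f.
Rounded to 3 significant figures: 62.4 kg.

62.4 kg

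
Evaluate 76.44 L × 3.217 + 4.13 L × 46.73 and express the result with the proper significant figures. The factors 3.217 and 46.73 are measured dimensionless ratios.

76.44 × 3.217 = 245.90748 → 245.9 L (4 s.f., last digit at the 10^-1 place).
4.13 × 46.73 = 192.9949 → 193 L (3 s.f., last digit at the 10^0 place).
Sum: 438.90238 L; keep the coarser place, 10^0.
Result: 439 L.

439 L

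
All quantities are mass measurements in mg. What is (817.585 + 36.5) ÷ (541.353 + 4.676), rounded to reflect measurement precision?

1.564

817.585 + 36.5 = 854.085, limited to 1 d.p. → 4 s.f.; 541.353 + 4.676 = 546.029, limited to 3 d.p. → 6 s.f.
Carrying full precision, 854.085 ÷ 546.029 = 1.56417516286…; keep min(4, 6) = 4 s.f.
Rounded to 4 significant figures: 1.564.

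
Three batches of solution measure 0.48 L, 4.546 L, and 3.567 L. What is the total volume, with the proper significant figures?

0.48 L + 4.546 L + 3.567 L = 8.593 L.
Addition/subtraction keeps the fewest decimal places: 0.48 → 2 decimal places, 4.546 → 3 decimal places, 3.567 → 3 decimal places; limit is 2.
Rounded to 2 decimal places: 8.59 L.

8.59 L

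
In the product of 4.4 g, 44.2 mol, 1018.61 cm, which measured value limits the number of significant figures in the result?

4.4 g → 2 s.f.; 44.2 mol → 3 s.f.; 1018.61 cm → 6 s.f.
The fewest is 2 significant figures, from 4.4 g.

4.4 g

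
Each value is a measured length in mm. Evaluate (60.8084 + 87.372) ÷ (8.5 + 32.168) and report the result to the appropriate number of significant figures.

3.64

60.8084 + 87.372 = 148.1804, limited to 3 d.p. → 6 s.f.; 8.5 + 32.168 = 40.668, limited to 1 d.p. → 3 s.f.
Carrying full precision, 148.1804 ÷ 40.668 = 3.64366086358…; keep min(6, 3) = 3 s.f.
Rounded to 3 significant figures: 3.64.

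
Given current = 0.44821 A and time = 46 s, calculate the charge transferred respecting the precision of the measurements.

charge transferred = 0.44821 A × 46 s = 20.61766 C.
0.44821 has 5 significant figures; 46 has 2.
Division/multiplication keeps the fewest: 2 significant figures.
Rounded: 21 C.

21 C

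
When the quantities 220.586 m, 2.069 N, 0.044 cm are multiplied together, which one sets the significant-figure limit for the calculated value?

220.586 m → 6 s.f.; 2.069 N → 4 s.f.; 0.044 cm → 2 s.f.
The fewest is 2 significant figures, from 0.044 cm.

0.044 cm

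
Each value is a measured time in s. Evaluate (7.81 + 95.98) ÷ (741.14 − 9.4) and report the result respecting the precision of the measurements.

0.1418

7.81 + 95.98 = 103.79, limited to 2 d.p. → 5 s.f.; 741.14 − 9.4 = 731.74, limited to 1 d.p. → 4 s.f.
Carrying full precision, 103.79 ÷ 731.74 = 0.141839997813…; keep min(5, 4) = 4 s.f.
Rounded to 4 significant figures: 0.1418.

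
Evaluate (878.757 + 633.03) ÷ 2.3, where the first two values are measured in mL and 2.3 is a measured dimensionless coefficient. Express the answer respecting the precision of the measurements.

6.6 × 10^2 mL

878.757 mL + 633.03 mL = 1511.787 mL; the sum is limited to 2 decimal places (6 s.f.).
Carrying full precision, 1511.787 ÷ 2.3 = 657.298695652… mL; 2.3 has 2 s.f., so the result keeps min(6, 2) = 2 s.f.
Rounded to 2 significant figures: 6.6 × 10^2 mL.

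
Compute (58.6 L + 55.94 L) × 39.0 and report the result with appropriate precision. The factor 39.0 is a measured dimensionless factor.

58.6 L + 55.94 L = 114.54 L; the sum is limited to 1 decimal place (4 s.f.).
Carrying full precision, 114.54 × 39.0 = 4467.06 L; 39.0 has 3 s.f., so the result keeps min(4, 3) = 3 s.f.
Rounded to 3 significant figures: 4.47 × 10^3 L.

4.47 × 10^3 L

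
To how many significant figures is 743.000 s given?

6

743.000: trailing zeros after a decimal point are significant.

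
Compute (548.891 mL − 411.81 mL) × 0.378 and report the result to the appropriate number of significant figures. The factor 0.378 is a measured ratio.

51.8 mL

548.891 mL − 411.81 mL = 137.081 mL; the difference is limited to 2 decimal places (5 s.f.).
Carrying full precision, 137.081 × 0.378 = 51.816618 mL; 0.378 has 3 s.f., so the result keeps min(5, 3) = 3 s.f.
Rounded to 3 significant figures: 51.8 mL.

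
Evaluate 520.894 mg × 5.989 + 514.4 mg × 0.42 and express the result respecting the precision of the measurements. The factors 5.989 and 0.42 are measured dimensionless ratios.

520.894 × 5.989 = 3119.634166 → 3.120 × 10^3 mg (4 s.f., last digit at the 10^0 place).
514.4 × 0.42 = 216.048 → 2.2 × 10^2 mg (2 s.f., last digit at the 10^1 place).
Sum: 3335.682166 mg; keep the coarser place, 10^1.
Result: 3.34 × 10^3 mg.

3.34 × 10^3 mg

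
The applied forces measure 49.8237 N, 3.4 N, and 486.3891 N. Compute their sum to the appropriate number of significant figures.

49.8237 N + 3.4 N + 486.3891 N = 539.6128 N.
Addition/subtraction keeps the fewest decimal places: 49.8237 → 4 decimal places, 3.4 → 1 decimal place, 486.3891 → 4 decimal places; limit is 1.
Rounded to 1 decimal place: 539.6 N.

539.6 N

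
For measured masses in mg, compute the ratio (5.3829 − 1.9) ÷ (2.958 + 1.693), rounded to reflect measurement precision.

0.75

5.3829 − 1.9 = 3.4829, limited to 1 d.p. → 2 s.f.; 2.958 + 1.693 = 4.651, limited to 3 d.p. → 4 s.f.
Carrying full precision, 3.4829 ÷ 4.651 = 0.74884970974…; keep min(2, 4) = 2 s.f.
Rounded to 2 significant figures: 0.75.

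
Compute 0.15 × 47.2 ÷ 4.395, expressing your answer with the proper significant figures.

1.6

0.15 × 47.2 ÷ 4.395 = 1.61092150171…
Multiplication/division keeps the fewest significant figures: 0.15 → 2 s.f., 47.2 → 3 s.f., 4.395 → 4 s.f.; limit is 2.
Rounded to 2 significant figures: 1.6.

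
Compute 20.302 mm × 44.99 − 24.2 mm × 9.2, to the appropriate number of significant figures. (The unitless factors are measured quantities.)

20.302 × 44.99 = 913.38698 → 913.4 mm (4 s.f., last digit at the 10^-1 place).
24.2 × 9.2 = 222.64 → 2.2 × 10^2 mm (2 s.f., last digit at the 10^1 place).
Difference: 690.74698 mm; keep the coarser place, 10^1.
Result: 6.9 × 10^2 mm.

6.9 × 10^2 mm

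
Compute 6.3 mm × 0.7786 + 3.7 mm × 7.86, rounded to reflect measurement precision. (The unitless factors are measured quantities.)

34 mm

6.3 × 0.7786 = 4.90518 → 4.9 mm (2 s.f., last digit at the 10^-1 place).
3.7 × 7.86 = 29.082 → 29 mm (2 s.f., last digit at the 10^0 place).
Sum: 33.98718 mm; keep the coarser place, 10^0.
Result: 34 mm.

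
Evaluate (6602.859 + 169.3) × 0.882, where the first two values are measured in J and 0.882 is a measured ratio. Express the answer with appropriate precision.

5.97 × 10^3 J

6602.859 J + 169.3 J = 6772.159 J; the sum is limited to 1 decimal place (5 s.f.).
Carrying full precision, 6772.159 × 0.882 = 5973.044238 J; 0.882 has 3 s.f., so the result keeps min(5, 3) = 3 s.f.
Rounded to 3 significant figures: 5.97 × 10^3 J.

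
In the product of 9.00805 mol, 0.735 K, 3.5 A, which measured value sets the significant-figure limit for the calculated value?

9.00805 mol → 6 s.f.; 0.735 K → 3 s.f.; 3.5 A → 2 s.f.
The fewest is 2 significant figures, from 3.5 A.

3.5 A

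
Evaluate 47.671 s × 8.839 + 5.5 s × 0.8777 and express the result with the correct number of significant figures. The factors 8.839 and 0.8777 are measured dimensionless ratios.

426.2 s

47.671 × 8.839 = 421.363969 → 4.214 × 10² s (4 s.f., last digit at the 10^-1 place).
5.5 × 0.8777 = 4.82735 → 4.8 s (2 s.f., last digit at the 10^-1 place).
Sum: 426.191319 s; keep the coarser place, 10^-1.
Result: 426.2 s.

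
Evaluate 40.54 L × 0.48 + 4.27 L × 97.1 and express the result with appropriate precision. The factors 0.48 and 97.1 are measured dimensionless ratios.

434 L

40.54 × 0.48 = 19.4592 → 19 L (2 s.f., last digit at the 10^0 place).
4.27 × 97.1 = 414.617 → 415 L (3 s.f., last digit at the 10^0 place).
Sum: 434.0762 L; keep the coarser place, 10^0.
Result: 434 L.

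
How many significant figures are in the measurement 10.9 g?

3

10.9: zeros between nonzero digits are significant.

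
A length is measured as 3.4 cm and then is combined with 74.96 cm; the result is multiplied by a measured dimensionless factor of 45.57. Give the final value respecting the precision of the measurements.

3.57 × 10^3 cm

3.4 cm + 74.96 cm = 78.36 cm; the sum is limited to 1 decimal place (3 s.f.).
Carrying full precision, 78.36 × 45.57 = 3570.8652 cm; 45.57 has 4 s.f., so the result keeps min(3, 4) = 3 s.f.
Rounded to 3 significant figures: 3.57 × 10^3 cm.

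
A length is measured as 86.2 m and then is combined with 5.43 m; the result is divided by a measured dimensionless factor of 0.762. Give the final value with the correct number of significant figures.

86.2 m + 5.43 m = 91.63 m; the sum is limited to 1 decimal place (3 s.f.).
Carrying full precision, 91.63 ÷ 0.762 = 120.249343832… m; 0.762 has 3 s.f., so the result keeps min(3, 3) = 3 s.f.
Rounded to 3 significant figures: 1.20 × 10² m.

1.20 × 10² m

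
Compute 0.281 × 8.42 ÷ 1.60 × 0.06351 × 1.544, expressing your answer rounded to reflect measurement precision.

0.145

0.281 × 8.42 ÷ 1.60 × 0.06351 × 1.544 = 0.145006622643
Multiplication/division keeps the fewest significant figures: 0.281 → 3 s.f., 8.42 → 3 s.f., 1.60 → 3 s.f., 0.06351 → 4 s.f., 1.544 → 4 s.f.; limit is 3.
Rounded to 3 significant figures: 0.145.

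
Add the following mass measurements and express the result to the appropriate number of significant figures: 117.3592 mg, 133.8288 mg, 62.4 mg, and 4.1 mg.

117.3592 mg + 133.8288 mg + 62.4 mg + 4.1 mg = 317.6880 mg.
Addition/subtraction keeps the fewest decimal places: 117.3592 → 4 decimal places, 133.8288 → 4 decimal places, 62.4 → 1 decimal place, 4.1 → 1 decimal place; limit is 1.
Rounded to 1 decimal place: 317.7 mg.

317.7 mg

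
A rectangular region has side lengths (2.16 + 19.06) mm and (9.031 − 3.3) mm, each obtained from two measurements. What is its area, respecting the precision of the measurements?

1.2 × 10^2 mm²

2.16 + 19.06 = 21.22, limited to 2 d.p. → 4 s.f.; 9.031 − 3.3 = 5.731, limited to 1 d.p. → 2 s.f.
Carrying full precision, 21.22 × 5.731 = 121.61182; keep min(4, 2) = 2 s.f.
Rounded to 2 significant figures: 1.2 × 10^2 mm².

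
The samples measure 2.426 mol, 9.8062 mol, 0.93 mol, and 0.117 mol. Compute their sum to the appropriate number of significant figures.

2.426 mol + 9.8062 mol + 0.93 mol + 0.117 mol = 13.2792 mol.
Addition/subtraction keeps the fewest decimal places: 2.426 → 3 decimal places, 9.8062 → 4 decimal places, 0.93 → 2 decimal places, 0.117 → 3 decimal places; limit is 2.
Rounded to 2 decimal places: 13.28 mol.

13.28 mol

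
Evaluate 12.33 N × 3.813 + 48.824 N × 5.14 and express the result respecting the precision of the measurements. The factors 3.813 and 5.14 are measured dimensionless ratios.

298 N

12.33 × 3.813 = 47.01429 → 47.01 N (4 s.f., last digit at the 10^-2 place).
48.824 × 5.14 = 250.95536 → 251 N (3 s.f., last digit at the 10^0 place).
Sum: 297.96965 N; keep the coarser place, 10^0.
Result: 298 N.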